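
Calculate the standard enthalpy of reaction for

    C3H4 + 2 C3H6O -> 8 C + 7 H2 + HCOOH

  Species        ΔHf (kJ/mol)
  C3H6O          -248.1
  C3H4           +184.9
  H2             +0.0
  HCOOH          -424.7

Products: 8·(+0.0) + 7·(+0.0) + 1·(-424.7) = -424.7
Reactants: 1·(+184.9) + 2·(-248.1) = -311.3
ΔH_rxn = (-424.7) − (-311.3) = -113.4 kJ/mol

ΔH_rxn = -113.4 kJ/mol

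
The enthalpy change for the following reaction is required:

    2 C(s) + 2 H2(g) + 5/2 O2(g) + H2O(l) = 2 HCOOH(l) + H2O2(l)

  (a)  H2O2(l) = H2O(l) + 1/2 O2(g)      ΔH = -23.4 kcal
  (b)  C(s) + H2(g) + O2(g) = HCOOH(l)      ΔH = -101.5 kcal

(a) reversed (H2O2(l) must end up as a product): +23.4 kcal
(b) × 2 (scale by 2 for the 2 HCOOH(l)): (2)·(-101.5) = -203.0 kcal
Combining the equations, ΔH = (+23.4) + (-203.0) = -179.6 kcal

ΔH = -179.6 kcal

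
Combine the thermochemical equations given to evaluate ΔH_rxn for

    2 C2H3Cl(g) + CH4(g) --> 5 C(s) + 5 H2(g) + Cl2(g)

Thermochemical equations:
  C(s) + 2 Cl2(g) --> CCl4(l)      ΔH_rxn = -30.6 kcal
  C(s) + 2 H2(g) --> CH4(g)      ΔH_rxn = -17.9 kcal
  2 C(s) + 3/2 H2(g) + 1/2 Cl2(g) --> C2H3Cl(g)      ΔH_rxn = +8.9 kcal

ΔH_rxn = 0.1 kcal

equation 1: not needed (CCl4(l) appears nowhere else).
equation 2 reversed (CH4(g) must end up as a reactant): +17.9 kcal
equation 3 reversed and × 2 (reverse to put C2H3Cl(g) on the reactant side; ×2 to match 2 C2H3Cl(g) in the target): (-2)·(+8.9) = -17.8 kcal
ΔH_rxn = (+17.9) + (-17.8) = 0.1 kcal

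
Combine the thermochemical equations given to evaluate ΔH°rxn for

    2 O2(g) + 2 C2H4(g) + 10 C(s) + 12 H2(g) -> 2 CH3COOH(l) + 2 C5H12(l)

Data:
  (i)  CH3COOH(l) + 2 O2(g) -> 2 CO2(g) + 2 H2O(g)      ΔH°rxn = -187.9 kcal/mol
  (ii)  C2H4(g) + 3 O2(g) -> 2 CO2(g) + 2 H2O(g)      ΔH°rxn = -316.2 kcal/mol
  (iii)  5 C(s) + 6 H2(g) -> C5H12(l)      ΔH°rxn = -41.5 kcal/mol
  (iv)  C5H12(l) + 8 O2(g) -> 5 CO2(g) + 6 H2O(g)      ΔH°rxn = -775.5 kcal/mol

ΔH°rxn = -339.6 kcal/mol

(i) reversed and × 2: (-2)·(-187.9) = +375.8 kcal/mol
(ii) × 2: (2)·(-316.2) = -632.4 kcal/mol
(iii) × 2: (2)·(-41.5) = -83.0 kcal/mol
(iv): not needed.
By Hess's law, ΔH°rxn = (-2)·(-187.9) + (2)·(-316.2) + (2)·(-41.5) = -339.6 kcal/mol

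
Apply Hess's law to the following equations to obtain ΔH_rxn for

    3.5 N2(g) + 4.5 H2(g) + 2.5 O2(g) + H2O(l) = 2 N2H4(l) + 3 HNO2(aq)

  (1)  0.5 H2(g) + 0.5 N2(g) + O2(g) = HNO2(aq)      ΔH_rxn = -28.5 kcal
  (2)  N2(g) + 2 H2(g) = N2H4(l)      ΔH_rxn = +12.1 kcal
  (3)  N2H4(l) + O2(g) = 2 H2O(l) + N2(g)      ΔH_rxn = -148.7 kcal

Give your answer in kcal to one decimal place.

ΔH_rxn = 7.0 kcal

(1) × 3 (×3 to match 3 HNO2(aq) in the target): (3)·(-28.5) = -85.5 kcal
(2) × 3/2: (3/2)·(+12.1) = +18.15 kcal
(3) reversed and × 1/2 (H2O(l) must end up as a reactant; scale by 1/2 for the 1 H2O(l)): (-1/2)·(-148.7) = +74.35 kcal
Summing the manipulated equations, ΔH_rxn = (-85.5) + (+18.15) + (+74.35) = 7.0 kcal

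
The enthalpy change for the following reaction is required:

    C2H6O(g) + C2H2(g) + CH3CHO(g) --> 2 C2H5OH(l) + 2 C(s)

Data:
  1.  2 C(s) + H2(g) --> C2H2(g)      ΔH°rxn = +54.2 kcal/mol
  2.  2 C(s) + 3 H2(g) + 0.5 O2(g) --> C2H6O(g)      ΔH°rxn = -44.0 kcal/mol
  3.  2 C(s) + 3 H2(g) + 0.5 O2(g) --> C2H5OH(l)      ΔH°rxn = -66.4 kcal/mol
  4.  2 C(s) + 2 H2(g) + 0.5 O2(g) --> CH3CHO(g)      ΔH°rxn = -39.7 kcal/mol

eq. 1 reversed (C2H2(g) must end up as a reactant): -54.2 kcal/mol
eq. 2 reversed (C2H6O(g) must end up as a reactant): +44.0 kcal/mol
eq. 3 × 2 (scale by 2 for the 2 C2H5OH(l)): (2)·(-66.4) = -132.8 kcal/mol
eq. 4 reversed (reverse to put CH3CHO(g) on the reactant side): +39.7 kcal/mol
ΔH°rxn = (-1)·(+54.2) + (-1)·(-44.0) + (2)·(-66.4) + (-1)·(-39.7) = -103.3 kcal/mol

ΔH°rxn = -103.3 kcal/mol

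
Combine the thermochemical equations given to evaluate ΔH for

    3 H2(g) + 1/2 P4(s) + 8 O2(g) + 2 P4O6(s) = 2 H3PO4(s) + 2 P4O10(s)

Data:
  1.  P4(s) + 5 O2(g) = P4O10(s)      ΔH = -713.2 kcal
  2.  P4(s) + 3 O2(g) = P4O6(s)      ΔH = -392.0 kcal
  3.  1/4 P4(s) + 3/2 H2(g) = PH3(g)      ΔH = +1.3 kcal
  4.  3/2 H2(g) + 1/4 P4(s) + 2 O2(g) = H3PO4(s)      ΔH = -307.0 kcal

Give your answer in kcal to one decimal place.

eq. 1 × 2: (2)·(-713.2) = -1426.4 kcal
eq. 2 reversed and × 2: (-2)·(-392.0) = +784.0 kcal
eq. 3: not needed.
eq. 4 × 2: (2)·(-307.0) = -614.0 kcal
Combining the equations, ΔH = (-1426.4) + (+784.0) + (-614.0) = -1256.4 kcal

ΔH = -1256.4 kcal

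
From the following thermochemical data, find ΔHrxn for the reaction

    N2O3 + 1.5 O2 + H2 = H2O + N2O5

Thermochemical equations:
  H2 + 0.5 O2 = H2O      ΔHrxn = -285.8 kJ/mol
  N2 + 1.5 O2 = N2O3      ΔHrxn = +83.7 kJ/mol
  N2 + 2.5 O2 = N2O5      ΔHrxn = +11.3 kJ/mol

equation 1 as written: -285.8 kJ/mol
equation 2 reversed: -83.7 kJ/mol
equation 3 as written: +11.3 kJ/mol
Combining the equations, ΔHrxn = (1)·(-285.8) + (-1)·(+83.7) + (1)·(+11.3) = -358.2 kJ/mol

ΔHrxn = -358.2 kJ/mol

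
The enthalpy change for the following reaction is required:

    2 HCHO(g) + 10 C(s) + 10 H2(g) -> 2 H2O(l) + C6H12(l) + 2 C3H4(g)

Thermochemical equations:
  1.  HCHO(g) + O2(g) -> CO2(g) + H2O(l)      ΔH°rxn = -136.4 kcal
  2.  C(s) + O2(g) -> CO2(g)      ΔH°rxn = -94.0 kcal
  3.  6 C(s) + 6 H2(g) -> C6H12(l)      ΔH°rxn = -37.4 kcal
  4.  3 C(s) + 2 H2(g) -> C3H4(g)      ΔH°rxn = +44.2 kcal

ΔH°rxn = -33.8 kcal

eq. 1 × 2 (scale by 2 for the 2 HCHO(g)): (2)·(-136.4) = -272.8 kcal
eq. 2 reversed and × 2: (-2)·(-94.0) = +188.0 kcal
eq. 3 as written (C6H12(l) already on the product side): -37.4 kcal
eq. 4 × 2 (×2 to match 2 C3H4(g) in the target): (2)·(+44.2) = +88.4 kcal
ΔH°rxn = (2)·(-136.4) + (-2)·(-94.0) + (1)·(-37.4) + (2)·(+44.2) = -33.8 kcal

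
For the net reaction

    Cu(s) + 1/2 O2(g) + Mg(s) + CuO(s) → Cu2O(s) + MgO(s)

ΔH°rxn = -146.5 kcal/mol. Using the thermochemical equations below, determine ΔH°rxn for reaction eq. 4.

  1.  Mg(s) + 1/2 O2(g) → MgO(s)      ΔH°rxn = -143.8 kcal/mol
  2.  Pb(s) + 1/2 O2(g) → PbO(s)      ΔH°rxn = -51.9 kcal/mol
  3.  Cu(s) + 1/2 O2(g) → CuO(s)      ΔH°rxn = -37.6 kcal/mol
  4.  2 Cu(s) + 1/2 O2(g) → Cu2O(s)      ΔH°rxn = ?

eq. 1 as written (MgO(s) already on the product side): -143.8 kcal/mol
eq. 2: not needed (PbO(s) appears nowhere else).
eq. 3 reversed (reverse to put CuO(s) on the reactant side): +37.6 kcal/mol
eq. 4 as written (Cu2O(s) already on the product side): contributes x
-146.5 = (-143.8) + (+37.6) + x
x = (-146.5 − (-106.2)) / (1) = -40.3 kcal/mol

ΔH°rxn = -40.3 kcal/mol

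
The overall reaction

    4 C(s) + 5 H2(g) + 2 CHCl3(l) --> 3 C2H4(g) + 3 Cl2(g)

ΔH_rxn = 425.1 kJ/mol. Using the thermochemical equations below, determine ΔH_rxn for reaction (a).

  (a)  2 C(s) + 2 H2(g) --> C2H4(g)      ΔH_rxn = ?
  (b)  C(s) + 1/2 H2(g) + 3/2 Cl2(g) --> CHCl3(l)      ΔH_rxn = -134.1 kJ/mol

(a) × 3: contributes 3·x
(b) reversed and × 2: (-2)·(-134.1) = +268.2 kJ/mol
+425.1 = (+268.2) + 3·x
x = (+425.1 − (+268.2)) / (3) = 52.3 kJ/mol

ΔH_rxn = 52.3 kJ/mol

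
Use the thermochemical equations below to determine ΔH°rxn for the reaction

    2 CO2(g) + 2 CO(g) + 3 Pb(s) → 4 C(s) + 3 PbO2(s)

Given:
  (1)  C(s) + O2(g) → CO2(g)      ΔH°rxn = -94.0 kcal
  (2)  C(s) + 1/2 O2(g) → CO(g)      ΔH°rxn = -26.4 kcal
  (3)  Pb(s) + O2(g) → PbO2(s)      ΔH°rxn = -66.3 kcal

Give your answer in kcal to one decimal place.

ΔH°rxn = 41.9 kcal

(1) reversed and × 2 (reverse to put CO2(g) on the reactant side; scale by 2 for the 2 CO2(g)): (-2)·(-94.0) = +188.0 kcal
(2) reversed and × 2 (reverse to put CO(g) on the reactant side; ×2 to match 2 CO(g) in the target): (-2)·(-26.4) = +52.8 kcal
(3) × 3 (scale by 3 for the 3 PbO2(s)): (3)·(-66.3) = -198.9 kcal
ΔH°rxn = (+188.0) + (+52.8) + (-198.9) = 41.9 kcal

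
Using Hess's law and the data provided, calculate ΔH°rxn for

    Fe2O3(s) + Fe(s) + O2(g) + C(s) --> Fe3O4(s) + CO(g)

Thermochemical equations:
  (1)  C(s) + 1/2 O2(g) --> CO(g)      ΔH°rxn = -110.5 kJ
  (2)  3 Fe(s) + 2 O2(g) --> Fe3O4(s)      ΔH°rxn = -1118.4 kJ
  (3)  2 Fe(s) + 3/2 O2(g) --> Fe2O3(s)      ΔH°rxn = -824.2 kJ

(1) as written (CO(g) already on the product side): -110.5 kJ
(2) as written (Fe3O4(s) already on the product side): -1118.4 kJ
(3) reversed (Fe2O3(s) must end up as a reactant): +824.2 kJ
Combining the equations, ΔH°rxn = (-110.5) + (-1118.4) + (+824.2) = -404.7 kJ

ΔH°rxn = -404.7 kJ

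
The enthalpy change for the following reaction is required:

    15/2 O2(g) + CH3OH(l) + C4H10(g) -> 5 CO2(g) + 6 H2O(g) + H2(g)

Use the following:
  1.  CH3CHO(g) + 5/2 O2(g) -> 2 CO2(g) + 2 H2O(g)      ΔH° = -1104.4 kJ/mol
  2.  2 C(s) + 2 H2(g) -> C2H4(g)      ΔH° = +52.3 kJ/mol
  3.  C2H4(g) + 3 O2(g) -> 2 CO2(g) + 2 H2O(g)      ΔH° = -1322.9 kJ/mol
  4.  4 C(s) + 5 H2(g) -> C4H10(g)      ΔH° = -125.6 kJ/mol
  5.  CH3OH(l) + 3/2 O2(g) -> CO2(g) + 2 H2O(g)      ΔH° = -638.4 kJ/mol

eq. 1: not needed.
eq. 2 × 2: (2)·(+52.3) = +104.6 kJ/mol
eq. 3 × 2: (2)·(-1322.9) = -2645.8 kJ/mol
eq. 4 reversed: +125.6 kJ/mol
eq. 5 as written: -638.4 kJ/mol
ΔH° = (+104.6) + (-2645.8) + (+125.6) + (-638.4) = -3054.0 kJ/mol

ΔH° = -3054.0 kJ/mol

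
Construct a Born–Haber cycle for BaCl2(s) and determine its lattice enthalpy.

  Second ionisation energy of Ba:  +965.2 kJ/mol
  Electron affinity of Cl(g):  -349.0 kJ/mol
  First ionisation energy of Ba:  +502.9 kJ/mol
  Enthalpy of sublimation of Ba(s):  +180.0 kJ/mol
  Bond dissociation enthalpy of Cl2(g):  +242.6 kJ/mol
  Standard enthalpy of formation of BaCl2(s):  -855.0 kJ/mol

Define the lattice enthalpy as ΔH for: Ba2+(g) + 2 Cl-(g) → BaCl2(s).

U = -2047.7 kJ/mol

ΔHf° = 1·ΔHsub + 1·(ΣIE) + 1·D(Cl2) + 2·EA + U
-855.0 = 1·(+180.0) + 1·(+1468.1) + 1·(+242.6) + 2·(-349.0) + U
U = -855.0 − (+1192.7) = -2047.7 kJ/mol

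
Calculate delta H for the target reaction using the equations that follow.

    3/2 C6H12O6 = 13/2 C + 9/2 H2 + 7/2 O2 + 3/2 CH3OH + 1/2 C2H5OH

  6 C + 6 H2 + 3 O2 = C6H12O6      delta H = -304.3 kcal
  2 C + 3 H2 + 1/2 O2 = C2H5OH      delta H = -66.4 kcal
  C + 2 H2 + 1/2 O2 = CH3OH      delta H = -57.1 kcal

equation 1 reversed and × 3/2 (reverse to put C6H12O6 on the reactant side; scale by 3/2 for the 3/2 C6H12O6): (-3/2)·(-304.3) = +456.45 kcal
equation 2 × 1/2 (×1/2 to match 1/2 C2H5OH in the target): (1/2)·(-66.4) = -33.2 kcal
equation 3 × 3/2 (×3/2 to match 3/2 CH3OH in the target): (3/2)·(-57.1) = -85.65 kcal
Combining the equations, delta H = (+456.45) + (-33.2) + (-85.65) = 337.6 kcal

delta H = 337.6 kcal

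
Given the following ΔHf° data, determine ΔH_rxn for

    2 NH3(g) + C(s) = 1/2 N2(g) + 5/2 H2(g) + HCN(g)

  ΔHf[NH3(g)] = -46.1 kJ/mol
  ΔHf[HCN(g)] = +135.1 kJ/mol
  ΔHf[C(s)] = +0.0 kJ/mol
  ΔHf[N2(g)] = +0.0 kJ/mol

Products: 1/2·(+0.0) + 5/2·(+0.0) + 1·(+135.1) = +135.1
Reactants: 2·(-46.1) + 1·(+0.0) = -92.2
ΔH_rxn = (+135.1) − (-92.2) = 227.3 kJ/mol

ΔH_rxn = 227.3 kJ/mol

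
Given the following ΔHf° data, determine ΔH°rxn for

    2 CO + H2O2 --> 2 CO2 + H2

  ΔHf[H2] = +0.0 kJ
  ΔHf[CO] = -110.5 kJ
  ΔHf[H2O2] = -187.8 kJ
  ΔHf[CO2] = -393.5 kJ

ΔH°rxn = Σ nΔHf°(products) − Σ nΔHf°(reactants).
Products: 2·(-393.5) + 1·(+0.0) = -787.0
Reactants: 2·(-110.5) + 1·(-187.8) = -408.8
ΔH°rxn = (-787.0) − (-408.8) = -378.2 kJ

ΔH°rxn = -378.2 kJ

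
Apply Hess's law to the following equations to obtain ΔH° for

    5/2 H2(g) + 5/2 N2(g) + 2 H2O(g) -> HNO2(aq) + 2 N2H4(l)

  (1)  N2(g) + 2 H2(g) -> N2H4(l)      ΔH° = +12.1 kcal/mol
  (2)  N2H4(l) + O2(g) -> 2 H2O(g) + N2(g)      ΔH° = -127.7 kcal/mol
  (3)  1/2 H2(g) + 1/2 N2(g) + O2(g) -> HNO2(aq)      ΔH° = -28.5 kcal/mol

ΔH° = 111.3 kcal/mol

(1) as written: +12.1 kcal/mol
(2) reversed (H2O(g) must end up as a reactant): +127.7 kcal/mol
(3) as written (HNO2(aq) already on the product side): -28.5 kcal/mol
ΔH° = (+12.1) + (+127.7) + (-28.5) = 111.3 kcal/mol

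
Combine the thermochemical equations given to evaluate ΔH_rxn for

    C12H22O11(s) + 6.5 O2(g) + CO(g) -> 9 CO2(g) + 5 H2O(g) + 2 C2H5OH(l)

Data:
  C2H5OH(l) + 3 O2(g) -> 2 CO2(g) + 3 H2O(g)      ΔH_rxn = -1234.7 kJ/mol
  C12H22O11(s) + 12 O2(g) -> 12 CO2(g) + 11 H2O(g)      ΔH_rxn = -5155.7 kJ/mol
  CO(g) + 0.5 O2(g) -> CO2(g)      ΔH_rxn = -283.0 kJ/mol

ΔH_rxn = -2969.3 kJ/mol

equation 1 reversed and × 2 (C2H5OH(l) must end up as a product; ×2 to match 2 C2H5OH(l) in the target): (-2)·(-1234.7) = +2469.4 kJ/mol
equation 2 as written (C12H22O11(s) already on the reactant side): -5155.7 kJ/mol
equation 3 as written (CO(g) already on the reactant side): -283.0 kJ/mol
ΔH_rxn = (-2)·(-1234.7) + (1)·(-5155.7) + (1)·(-283.0) = -2969.3 kJ/mol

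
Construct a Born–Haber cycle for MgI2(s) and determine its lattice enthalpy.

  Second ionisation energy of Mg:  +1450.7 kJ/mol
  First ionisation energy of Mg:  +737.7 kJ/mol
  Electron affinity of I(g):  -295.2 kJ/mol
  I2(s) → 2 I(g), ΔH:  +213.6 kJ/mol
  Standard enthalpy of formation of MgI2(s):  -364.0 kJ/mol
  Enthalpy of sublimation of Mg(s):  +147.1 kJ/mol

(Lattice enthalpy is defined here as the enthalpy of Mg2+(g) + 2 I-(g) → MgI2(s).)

U = -2322.7 kJ/mol

ΔHf° = 1·ΔHsub + 1·(ΣIE) + 1·D(I2) + 2·EA + U
-364.0 = 1·(+147.1) + 1·(+2188.4) + 1·(+213.6) + 2·(-295.2) + U
U = -364.0 − (+1958.7) = -2322.7 kJ/mol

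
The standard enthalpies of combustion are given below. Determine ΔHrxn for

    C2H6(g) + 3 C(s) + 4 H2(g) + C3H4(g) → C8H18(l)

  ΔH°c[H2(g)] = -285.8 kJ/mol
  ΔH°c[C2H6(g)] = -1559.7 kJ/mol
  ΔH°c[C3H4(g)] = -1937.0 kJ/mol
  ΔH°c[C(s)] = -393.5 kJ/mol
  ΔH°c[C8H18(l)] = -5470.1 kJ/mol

ΔHrxn = -350.3 kJ/mol

With combustion enthalpies, reactants minus products:
= [1·(-1559.7) + 3·(-393.5) + 4·(-285.8) + 1·(-1937.0)] − [1·(-5470.1)]
= -350.3 kJ/mol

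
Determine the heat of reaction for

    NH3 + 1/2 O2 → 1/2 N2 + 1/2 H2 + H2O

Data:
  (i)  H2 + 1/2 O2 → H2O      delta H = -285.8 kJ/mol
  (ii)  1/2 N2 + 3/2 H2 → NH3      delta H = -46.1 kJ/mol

delta H = -239.7 kJ/mol

(i) as written: -285.8 kJ/mol
(ii) reversed: +46.1 kJ/mol
Since enthalpy is a state function, delta H = (1)·(-285.8) + (-1)·(-46.1) = -239.7 kJ/mol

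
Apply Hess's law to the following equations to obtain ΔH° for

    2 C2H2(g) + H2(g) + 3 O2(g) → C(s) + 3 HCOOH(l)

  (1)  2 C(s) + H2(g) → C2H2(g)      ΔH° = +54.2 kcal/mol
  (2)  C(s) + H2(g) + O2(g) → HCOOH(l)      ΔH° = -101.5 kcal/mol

ΔH° = -412.9 kcal/mol

(1) reversed and × 2 (C2H2(g) must end up as a reactant; ×2 to match 2 C2H2(g) in the target): (-2)·(+54.2) = -108.4 kcal/mol
(2) × 3 (scale by 3 for the 3 HCOOH(l)): (3)·(-101.5) = -304.5 kcal/mol
Combining the equations, ΔH° = (-108.4) + (-304.5) = -412.9 kcal/mol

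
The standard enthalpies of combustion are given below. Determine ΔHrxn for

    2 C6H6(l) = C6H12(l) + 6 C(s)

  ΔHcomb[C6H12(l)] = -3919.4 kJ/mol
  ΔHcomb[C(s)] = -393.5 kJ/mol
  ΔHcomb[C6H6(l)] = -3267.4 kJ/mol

ΔHrxn = -254.4 kJ/mol

With combustion enthalpies, reactants minus products:
= [2·(-3267.4)] − [1·(-3919.4) + 6·(-393.5)]
= -254.4 kJ/mol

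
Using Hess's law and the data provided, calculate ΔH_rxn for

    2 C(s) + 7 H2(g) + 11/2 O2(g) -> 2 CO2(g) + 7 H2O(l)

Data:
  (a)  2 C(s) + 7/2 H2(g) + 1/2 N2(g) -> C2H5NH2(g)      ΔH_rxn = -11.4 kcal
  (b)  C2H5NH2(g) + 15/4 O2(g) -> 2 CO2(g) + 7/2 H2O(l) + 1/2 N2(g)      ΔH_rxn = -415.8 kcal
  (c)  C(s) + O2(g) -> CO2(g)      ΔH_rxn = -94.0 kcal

(a) × 2: (2)·(-11.4) = -22.8 kcal
(b) × 2: (2)·(-415.8) = -831.6 kcal
(c) reversed and × 2: (-2)·(-94.0) = +188.0 kcal
ΔH_rxn = (-22.8) + (-831.6) + (+188.0) = -666.4 kcal

ΔH_rxn = -666.4 kcal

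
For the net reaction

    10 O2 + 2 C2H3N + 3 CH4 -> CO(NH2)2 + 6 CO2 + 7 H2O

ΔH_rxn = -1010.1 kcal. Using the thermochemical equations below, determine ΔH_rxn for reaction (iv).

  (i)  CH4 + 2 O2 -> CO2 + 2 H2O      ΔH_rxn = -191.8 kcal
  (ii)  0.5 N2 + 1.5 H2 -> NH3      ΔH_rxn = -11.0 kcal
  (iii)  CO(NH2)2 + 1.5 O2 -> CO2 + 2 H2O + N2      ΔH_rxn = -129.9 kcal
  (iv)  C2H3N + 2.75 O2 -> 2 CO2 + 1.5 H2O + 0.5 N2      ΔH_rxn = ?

(i) × 3 (scale by 3 for the 3 CH4): (3)·(-191.8) = -575.4 kcal
(ii): not needed (H2 appears nowhere else).
(iii) reversed (CO(NH2)2 must end up as a product): +129.9 kcal
(iv) × 2 (scale by 2 for the 2 C2H3N): contributes 2·x
-1010.1 = (-575.4) + (+129.9) + 2·x
x = (-1010.1 − (-445.5)) / (2) = -282.3 kcal

ΔH_rxn = -282.3 kcal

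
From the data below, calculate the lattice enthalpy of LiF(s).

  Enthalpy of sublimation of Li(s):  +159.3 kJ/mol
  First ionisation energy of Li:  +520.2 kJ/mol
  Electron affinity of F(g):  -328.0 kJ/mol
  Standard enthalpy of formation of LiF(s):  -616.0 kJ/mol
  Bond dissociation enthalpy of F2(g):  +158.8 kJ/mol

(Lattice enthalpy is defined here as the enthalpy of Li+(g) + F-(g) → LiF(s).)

ΔHf° = 1·ΔHsub + 1·(ΣIE) + 1/2·D(F2) + 1·EA + U
-616.0 = 1·(+159.3) + 1·(+520.2) + 1/2·(+158.8) + 1·(-328.0) + U
U = -616.0 − (+430.9) = -1046.9 kJ/mol

U = -1046.9 kJ/mol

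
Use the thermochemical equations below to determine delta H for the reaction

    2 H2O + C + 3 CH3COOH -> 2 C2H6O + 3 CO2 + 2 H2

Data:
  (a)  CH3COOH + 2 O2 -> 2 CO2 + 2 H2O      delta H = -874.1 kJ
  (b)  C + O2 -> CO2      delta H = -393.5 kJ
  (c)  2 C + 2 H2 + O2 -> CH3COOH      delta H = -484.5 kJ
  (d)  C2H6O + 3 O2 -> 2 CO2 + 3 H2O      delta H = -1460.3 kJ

delta H = 476.4 kJ

(a) × 2: (2)·(-874.1) = -1748.2 kJ
(b) × 3: (3)·(-393.5) = -1180.5 kJ
(c) reversed: +484.5 kJ
(d) reversed and × 2: (-2)·(-1460.3) = +2920.6 kJ
Summing the manipulated equations, delta H = (-1748.2) + (-1180.5) + (+484.5) + (+2920.6) = 476.4 kJ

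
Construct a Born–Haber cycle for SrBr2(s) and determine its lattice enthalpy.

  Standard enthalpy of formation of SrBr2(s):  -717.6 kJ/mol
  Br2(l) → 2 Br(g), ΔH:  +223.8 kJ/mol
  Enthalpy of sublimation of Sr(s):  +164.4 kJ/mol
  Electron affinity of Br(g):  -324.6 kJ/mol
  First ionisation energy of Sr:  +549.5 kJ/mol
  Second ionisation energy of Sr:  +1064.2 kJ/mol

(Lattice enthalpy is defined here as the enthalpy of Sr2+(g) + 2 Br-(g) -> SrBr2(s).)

U = -2070.3 kJ/mol

ΔHf° = 1·ΔHsub + 1·(ΣIE) + 1·D(Br2) + 2·EA + U
-717.6 = 1·(+164.4) + 1·(+1613.7) + 1·(+223.8) + 2·(-324.6) + U
U = -717.6 − (+1352.7) = -2070.3 kJ/mol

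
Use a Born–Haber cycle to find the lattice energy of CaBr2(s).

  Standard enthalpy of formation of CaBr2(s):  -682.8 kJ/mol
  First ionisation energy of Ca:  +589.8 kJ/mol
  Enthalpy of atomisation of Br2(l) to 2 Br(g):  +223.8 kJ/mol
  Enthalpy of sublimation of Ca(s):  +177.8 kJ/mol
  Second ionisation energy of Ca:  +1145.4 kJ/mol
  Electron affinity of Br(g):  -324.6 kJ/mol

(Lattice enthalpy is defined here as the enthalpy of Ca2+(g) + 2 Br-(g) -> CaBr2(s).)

ΔHf° = 1·ΔHsub + 1·(ΣIE) + 1·D(Br2) + 2·EA + U
-682.8 = 1·(+177.8) + 1·(+1735.2) + 1·(+223.8) + 2·(-324.6) + U
U = -682.8 − (+1487.6) = -2170.4 kJ/mol

U = -2170.4 kJ/mol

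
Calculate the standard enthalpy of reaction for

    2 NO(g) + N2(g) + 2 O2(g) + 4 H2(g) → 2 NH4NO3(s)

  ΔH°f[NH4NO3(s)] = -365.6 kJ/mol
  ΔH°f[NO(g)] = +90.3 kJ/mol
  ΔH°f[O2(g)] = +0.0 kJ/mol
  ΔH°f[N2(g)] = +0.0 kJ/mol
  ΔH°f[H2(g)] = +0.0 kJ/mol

ΔH_rxn = -911.8 kJ/mol

ΔH°rxn = Σ nΔHf°(products) − Σ nΔHf°(reactants).
Products: 2·(-365.6) = -731.2
Reactants: 2·(+90.3) + 1·(+0.0) + 2·(+0.0) + 4·(+0.0) = +180.6
ΔH_rxn = (-731.2) − (+180.6) = -911.8 kJ/mol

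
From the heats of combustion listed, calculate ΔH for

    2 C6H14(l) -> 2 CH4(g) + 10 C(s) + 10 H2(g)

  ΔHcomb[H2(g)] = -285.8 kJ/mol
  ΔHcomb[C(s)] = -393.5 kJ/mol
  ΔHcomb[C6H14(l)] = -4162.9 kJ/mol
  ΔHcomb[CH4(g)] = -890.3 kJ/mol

With combustion enthalpies, reactants minus products:
= [2·(-4162.9)] − [2·(-890.3) + 10·(-393.5) + 10·(-285.8)]
= 247.8 kJ/mol

ΔH = 247.8 kJ/mol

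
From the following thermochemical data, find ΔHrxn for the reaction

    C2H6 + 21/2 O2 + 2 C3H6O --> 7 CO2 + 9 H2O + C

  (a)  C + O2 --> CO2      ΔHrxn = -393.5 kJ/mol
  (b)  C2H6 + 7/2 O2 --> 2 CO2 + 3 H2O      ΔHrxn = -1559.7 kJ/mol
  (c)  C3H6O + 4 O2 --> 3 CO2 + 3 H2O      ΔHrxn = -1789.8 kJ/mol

(a) reversed (reverse to put C on the product side): +393.5 kJ/mol
(b) as written (C2H6 already on the reactant side): -1559.7 kJ/mol
(c) × 2 (×2 to match 2 C3H6O in the target): (2)·(-1789.8) = -3579.6 kJ/mol
Since enthalpy is a state function, ΔHrxn = (+393.5) + (-1559.7) + (-3579.6) = -4745.8 kJ/mol

ΔHrxn = -4745.8 kJ/mol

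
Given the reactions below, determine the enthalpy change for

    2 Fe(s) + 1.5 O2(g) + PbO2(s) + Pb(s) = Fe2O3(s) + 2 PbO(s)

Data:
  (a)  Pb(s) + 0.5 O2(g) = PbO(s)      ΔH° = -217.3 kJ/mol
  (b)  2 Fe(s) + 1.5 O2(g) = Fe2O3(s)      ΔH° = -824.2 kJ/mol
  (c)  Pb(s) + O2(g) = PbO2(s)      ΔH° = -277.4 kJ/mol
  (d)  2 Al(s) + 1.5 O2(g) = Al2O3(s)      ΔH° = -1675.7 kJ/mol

ΔH° = -981.4 kJ/mol

(a) × 2 (×2 to match 2 PbO(s) in the target): (2)·(-217.3) = -434.6 kJ/mol
(b) as written (Fe2O3(s) already on the product side): -824.2 kJ/mol
(c) reversed (PbO2(s) must end up as a reactant): +277.4 kJ/mol
(d): not needed (Al2O3(s) appears nowhere else).
ΔH° = (2)·(-217.3) + (1)·(-824.2) + (-1)·(-277.4) = -981.4 kJ/mol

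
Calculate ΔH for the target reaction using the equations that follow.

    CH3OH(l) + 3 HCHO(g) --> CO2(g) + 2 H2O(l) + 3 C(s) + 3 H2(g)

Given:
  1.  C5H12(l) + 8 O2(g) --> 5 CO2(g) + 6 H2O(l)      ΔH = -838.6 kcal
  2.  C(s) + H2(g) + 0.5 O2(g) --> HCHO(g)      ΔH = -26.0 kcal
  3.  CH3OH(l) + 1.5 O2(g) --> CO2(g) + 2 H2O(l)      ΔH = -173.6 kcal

eq. 1: not needed (C5H12(l) appears nowhere else).
eq. 2 reversed and × 3 (HCHO(g) must end up as a reactant; scale by 3 for the 3 HCHO(g)): (-3)·(-26.0) = +78.0 kcal
eq. 3 as written (CH3OH(l) already on the reactant side): -173.6 kcal
By Hess's law, ΔH = (-3)·(-26.0) + (1)·(-173.6) = -95.6 kcal

ΔH = -95.6 kcal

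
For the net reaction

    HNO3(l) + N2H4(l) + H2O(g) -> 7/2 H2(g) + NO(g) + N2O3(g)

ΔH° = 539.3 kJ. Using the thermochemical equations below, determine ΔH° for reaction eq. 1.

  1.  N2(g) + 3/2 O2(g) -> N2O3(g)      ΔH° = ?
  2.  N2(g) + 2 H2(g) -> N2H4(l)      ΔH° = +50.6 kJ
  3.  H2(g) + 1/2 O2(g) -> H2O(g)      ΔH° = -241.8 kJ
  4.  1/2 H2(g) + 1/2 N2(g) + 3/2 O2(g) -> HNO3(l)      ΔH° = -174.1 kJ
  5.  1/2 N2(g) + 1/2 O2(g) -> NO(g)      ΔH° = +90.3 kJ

ΔH° = 83.7 kJ

eq. 1 as written: contributes x
eq. 2 reversed: -50.6 kJ
eq. 3 reversed: +241.8 kJ
eq. 4 reversed: +174.1 kJ
eq. 5 as written: +90.3 kJ
+539.3 = (-50.6) + (+241.8) + (+174.1) + (+90.3) + x
x = (+539.3 − (+455.6)) / (1) = 83.7 kJ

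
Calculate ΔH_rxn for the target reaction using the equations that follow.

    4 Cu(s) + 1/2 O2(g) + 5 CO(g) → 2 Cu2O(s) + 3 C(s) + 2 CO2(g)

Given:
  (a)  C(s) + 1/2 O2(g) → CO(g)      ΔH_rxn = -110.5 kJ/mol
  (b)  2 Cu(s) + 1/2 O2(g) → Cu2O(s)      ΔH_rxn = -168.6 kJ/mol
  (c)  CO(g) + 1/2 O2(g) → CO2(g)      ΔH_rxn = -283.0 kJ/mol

ΔH_rxn = -571.7 kJ/mol

(a) reversed and × 3: (-3)·(-110.5) = +331.5 kJ/mol
(b) × 2: (2)·(-168.6) = -337.2 kJ/mol
(c) × 2: (2)·(-283.0) = -566.0 kJ/mol
Since enthalpy is a state function, ΔH_rxn = (+331.5) + (-337.2) + (-566.0) = -571.7 kJ/mol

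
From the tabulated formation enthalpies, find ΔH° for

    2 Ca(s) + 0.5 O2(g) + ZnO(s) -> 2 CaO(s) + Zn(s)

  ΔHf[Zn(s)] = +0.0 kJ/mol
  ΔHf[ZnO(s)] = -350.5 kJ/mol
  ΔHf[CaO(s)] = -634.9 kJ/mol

Products: 2·(-634.9) + 1·(+0.0) = -1269.8
Reactants: 2·(+0.0) + 1/2·(+0.0) + 1·(-350.5) = -350.5
ΔH° = (-1269.8) − (-350.5) = -919.3 kJ/mol

ΔH° = -919.3 kJ/mol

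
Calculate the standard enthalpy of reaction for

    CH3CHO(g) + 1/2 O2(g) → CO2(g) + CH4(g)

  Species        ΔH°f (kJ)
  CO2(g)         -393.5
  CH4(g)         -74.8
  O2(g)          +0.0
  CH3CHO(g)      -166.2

Products: 1·(-393.5) + 1·(-74.8) = -468.3
Reactants: 1·(-166.2) + 1/2·(+0.0) = -166.2
ΔH_rxn = (-468.3) − (-166.2) = -302.1 kJ

ΔH_rxn = -302.1 kJ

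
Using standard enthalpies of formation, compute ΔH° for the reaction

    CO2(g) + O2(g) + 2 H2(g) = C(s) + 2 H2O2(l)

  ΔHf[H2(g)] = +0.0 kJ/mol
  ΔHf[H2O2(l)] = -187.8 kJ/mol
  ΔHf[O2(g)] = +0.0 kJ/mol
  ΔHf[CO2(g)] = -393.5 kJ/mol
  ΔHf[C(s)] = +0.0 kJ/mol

ΔH° = 17.9 kJ/mol

ΔH°rxn = Σ nΔHf°(products) − Σ nΔHf°(reactants).
Products: 1·(+0.0) + 2·(-187.8) = -375.6
Reactants: 1·(-393.5) + 1·(+0.0) + 2·(+0.0) = -393.5
ΔH° = (-375.6) − (-393.5) = 17.9 kJ/mol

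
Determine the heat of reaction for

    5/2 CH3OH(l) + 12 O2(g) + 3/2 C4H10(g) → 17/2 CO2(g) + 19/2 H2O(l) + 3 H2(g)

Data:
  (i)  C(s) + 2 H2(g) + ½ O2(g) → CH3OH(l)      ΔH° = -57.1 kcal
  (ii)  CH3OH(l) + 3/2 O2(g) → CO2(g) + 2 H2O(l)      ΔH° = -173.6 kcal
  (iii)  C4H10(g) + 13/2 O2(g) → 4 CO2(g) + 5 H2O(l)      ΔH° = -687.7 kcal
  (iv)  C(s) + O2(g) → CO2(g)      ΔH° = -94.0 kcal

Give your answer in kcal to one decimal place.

ΔH° = -1260.5 kcal

(i) reversed and × 3/2: (-3/2)·(-57.1) = +85.65 kcal
(ii) as written: -173.6 kcal
(iii) × 3/2: (3/2)·(-687.7) = -1031.55 kcal
(iv) × 3/2: (3/2)·(-94.0) = -141.0 kcal
By Hess's law, ΔH° = (+85.65) + (-173.6) + (-1031.55) + (-141.0) = -1260.5 kcal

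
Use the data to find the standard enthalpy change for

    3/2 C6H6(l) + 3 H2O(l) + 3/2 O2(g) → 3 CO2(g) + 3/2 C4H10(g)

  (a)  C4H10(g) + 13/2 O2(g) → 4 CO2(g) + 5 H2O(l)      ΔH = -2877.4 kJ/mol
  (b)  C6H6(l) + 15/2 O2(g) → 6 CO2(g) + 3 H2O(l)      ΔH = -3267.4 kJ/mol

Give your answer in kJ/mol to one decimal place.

(a) reversed and × 3/2: (-3/2)·(-2877.4) = +4316.1 kJ/mol
(b) × 3/2: (3/2)·(-3267.4) = -4901.1 kJ/mol
Summing the manipulated equations, ΔH = (+4316.1) + (-4901.1) = -585.0 kJ/mol

ΔH = -585.0 kJ/mol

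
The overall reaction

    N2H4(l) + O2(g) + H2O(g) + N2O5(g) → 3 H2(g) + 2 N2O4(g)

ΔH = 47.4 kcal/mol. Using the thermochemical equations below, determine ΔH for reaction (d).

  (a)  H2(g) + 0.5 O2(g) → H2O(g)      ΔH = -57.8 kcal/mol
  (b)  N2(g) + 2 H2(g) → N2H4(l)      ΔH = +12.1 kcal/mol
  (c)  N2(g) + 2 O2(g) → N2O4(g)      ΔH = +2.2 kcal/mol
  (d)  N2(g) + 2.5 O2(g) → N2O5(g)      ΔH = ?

ΔH = 2.7 kcal/mol

(a) reversed (H2O(g) must end up as a reactant): +57.8 kcal/mol
(b) reversed (reverse to put N2H4(l) on the reactant side): -12.1 kcal/mol
(c) × 2 (×2 to match 2 N2O4(g) in the target): (2)·(+2.2) = +4.4 kcal/mol
(d) reversed (N2O5(g) must end up as a reactant): contributes −x
+47.4 = (+57.8) + (-12.1) + (+4.4) − x
x = (+47.4 − (+50.1)) / (-1) = 2.7 kcal/mol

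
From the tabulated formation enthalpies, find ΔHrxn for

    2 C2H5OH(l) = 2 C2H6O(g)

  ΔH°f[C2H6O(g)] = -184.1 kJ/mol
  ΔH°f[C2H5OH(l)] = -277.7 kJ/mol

ΔHrxn = 187.2 kJ/mol

Products: 2·(-184.1) = -368.2
Reactants: 2·(-277.7) = -555.4
ΔHrxn = (-368.2) − (-555.4) = 187.2 kJ/mol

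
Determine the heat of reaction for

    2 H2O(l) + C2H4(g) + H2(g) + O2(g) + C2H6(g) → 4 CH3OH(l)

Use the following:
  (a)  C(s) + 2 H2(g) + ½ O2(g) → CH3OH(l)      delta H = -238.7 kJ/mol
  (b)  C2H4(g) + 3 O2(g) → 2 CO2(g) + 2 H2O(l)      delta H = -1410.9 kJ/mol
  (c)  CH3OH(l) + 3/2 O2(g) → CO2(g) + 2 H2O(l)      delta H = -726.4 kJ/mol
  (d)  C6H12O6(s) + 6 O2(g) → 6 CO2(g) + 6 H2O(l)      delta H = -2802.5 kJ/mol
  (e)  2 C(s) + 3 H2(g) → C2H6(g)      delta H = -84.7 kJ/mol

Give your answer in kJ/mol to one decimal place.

(a) × 2: (2)·(-238.7) = -477.4 kJ/mol
(b) as written (C2H4(g) already on the reactant side): -1410.9 kJ/mol
(c) reversed and × 2: (-2)·(-726.4) = +1452.8 kJ/mol
(d): not needed (C6H12O6(s) appears nowhere else).
(e) reversed (C2H6(g) must end up as a reactant): +84.7 kJ/mol
Since enthalpy is a state function, delta H = (-477.4) + (-1410.9) + (+1452.8) + (+84.7) = -350.8 kJ/mol

delta H = -350.8 kJ/mol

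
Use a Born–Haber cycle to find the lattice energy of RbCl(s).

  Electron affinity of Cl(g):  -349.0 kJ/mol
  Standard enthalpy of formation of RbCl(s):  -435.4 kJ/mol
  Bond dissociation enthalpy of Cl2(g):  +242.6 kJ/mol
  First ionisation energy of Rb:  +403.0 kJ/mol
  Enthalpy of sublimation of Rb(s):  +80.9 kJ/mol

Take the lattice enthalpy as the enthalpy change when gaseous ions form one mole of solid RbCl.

ΔHf° = 1·ΔHsub + 1·(ΣIE) + 1/2·D(Cl2) + 1·EA + U
-435.4 = 1·(+80.9) + 1·(+403.0) + 1/2·(+242.6) + 1·(-349.0) + U
U = -435.4 − (+256.2) = -691.6 kJ/mol

U = -691.6 kJ/mol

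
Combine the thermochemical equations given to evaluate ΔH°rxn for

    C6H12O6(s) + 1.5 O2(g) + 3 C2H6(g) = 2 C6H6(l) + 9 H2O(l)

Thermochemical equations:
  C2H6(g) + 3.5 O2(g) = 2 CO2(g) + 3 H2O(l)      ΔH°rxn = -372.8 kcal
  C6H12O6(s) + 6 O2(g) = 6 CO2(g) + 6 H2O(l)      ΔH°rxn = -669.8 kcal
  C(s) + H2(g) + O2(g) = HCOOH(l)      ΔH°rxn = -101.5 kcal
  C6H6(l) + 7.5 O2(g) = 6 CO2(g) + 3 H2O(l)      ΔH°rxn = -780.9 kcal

equation 1 × 3: (3)·(-372.8) = -1118.4 kcal
equation 2 as written: -669.8 kcal
equation 3: not needed.
equation 4 reversed and × 2: (-2)·(-780.9) = +1561.8 kcal
ΔH°rxn = (3)·(-372.8) + (1)·(-669.8) + (-2)·(-780.9) = -226.4 kcal

ΔH°rxn = -226.4 kcal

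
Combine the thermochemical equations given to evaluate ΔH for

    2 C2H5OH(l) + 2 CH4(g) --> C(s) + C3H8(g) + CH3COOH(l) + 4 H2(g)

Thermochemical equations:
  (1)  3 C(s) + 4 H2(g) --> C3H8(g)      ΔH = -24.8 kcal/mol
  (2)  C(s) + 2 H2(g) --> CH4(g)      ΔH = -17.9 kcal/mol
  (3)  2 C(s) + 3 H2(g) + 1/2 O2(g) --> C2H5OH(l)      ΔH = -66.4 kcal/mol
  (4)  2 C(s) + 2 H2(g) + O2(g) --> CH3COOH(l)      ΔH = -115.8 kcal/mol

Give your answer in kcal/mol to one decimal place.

(1) as written (C3H8(g) already on the product side): -24.8 kcal/mol
(2) reversed and × 2 (reverse to put CH4(g) on the reactant side; ×2 to match 2 CH4(g) in the target): (-2)·(-17.9) = +35.8 kcal/mol
(3) reversed and × 2 (C2H5OH(l) must end up as a reactant; scale by 2 for the 2 C2H5OH(l)): (-2)·(-66.4) = +132.8 kcal/mol
(4) as written (CH3COOH(l) already on the product side): -115.8 kcal/mol
Summing the manipulated equations, ΔH = (-24.8) + (+35.8) + (+132.8) + (-115.8) = 28.0 kcal/mol

ΔH = 28.0 kcal/mol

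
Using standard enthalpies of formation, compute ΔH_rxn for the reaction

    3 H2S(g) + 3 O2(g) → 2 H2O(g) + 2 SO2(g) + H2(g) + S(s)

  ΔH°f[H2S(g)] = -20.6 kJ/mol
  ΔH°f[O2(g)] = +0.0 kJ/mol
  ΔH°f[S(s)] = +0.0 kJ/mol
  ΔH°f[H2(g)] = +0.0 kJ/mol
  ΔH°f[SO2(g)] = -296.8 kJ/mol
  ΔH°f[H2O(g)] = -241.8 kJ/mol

Products: 2·(-241.8) + 2·(-296.8) + 1·(+0.0) + 1·(+0.0) = -1077.2
Reactants: 3·(-20.6) + 3·(+0.0) = -61.8
ΔH_rxn = (-1077.2) − (-61.8) = -1015.4 kJ/mol

ΔH_rxn = -1015.4 kJ/mol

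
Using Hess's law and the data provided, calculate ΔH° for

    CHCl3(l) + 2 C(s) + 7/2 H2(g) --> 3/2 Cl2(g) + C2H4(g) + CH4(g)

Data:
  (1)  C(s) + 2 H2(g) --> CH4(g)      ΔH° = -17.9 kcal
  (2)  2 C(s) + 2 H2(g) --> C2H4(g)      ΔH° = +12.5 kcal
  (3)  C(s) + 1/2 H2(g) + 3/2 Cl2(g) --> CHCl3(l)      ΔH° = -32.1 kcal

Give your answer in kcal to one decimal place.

(1) as written (CH4(g) already on the product side): -17.9 kcal
(2) as written (C2H4(g) already on the product side): +12.5 kcal
(3) reversed (reverse to put CHCl3(l) on the reactant side): +32.1 kcal
Combining the equations, ΔH° = (-17.9) + (+12.5) + (+32.1) = 26.7 kcal

ΔH° = 26.7 kcal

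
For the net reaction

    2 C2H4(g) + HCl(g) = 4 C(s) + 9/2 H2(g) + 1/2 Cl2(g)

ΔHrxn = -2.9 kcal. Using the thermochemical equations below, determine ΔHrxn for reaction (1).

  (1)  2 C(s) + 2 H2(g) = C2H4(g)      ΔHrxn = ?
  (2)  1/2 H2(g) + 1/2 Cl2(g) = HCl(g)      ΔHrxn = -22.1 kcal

(1) reversed and × 2: contributes −2·x
(2) reversed: +22.1 kcal
-2.9 = (+22.1) − 2·x
x = (-2.9 − (+22.1)) / (-2) = 12.5 kcal

ΔHrxn = 12.5 kcal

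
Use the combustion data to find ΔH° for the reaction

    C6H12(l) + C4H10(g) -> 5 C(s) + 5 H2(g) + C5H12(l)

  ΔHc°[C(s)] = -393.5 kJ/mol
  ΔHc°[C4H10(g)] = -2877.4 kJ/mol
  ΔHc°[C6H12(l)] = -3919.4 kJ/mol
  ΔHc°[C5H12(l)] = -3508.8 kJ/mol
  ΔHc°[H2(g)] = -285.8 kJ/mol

ΔH° = 108.5 kJ/mol

Using ΔH = Σ nΔHc°(reactants) − Σ nΔHc°(products):
= [1·(-3919.4) + 1·(-2877.4)] − [5·(-393.5) + 5·(-285.8) + 1·(-3508.8)]
= 108.5 kJ/mol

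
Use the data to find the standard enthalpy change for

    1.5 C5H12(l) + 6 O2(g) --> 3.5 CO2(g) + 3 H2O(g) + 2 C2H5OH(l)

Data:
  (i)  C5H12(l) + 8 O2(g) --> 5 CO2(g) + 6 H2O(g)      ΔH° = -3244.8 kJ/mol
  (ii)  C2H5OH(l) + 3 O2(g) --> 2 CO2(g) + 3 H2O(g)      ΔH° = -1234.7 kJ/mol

ΔH° = -2397.8 kJ/mol

(i) × 3/2 (scale by 3/2 for the 3/2 C5H12(l)): (3/2)·(-3244.8) = -4867.2 kJ/mol
(ii) reversed and × 2 (C2H5OH(l) must end up as a product; ×2 to match 2 C2H5OH(l) in the target): (-2)·(-1234.7) = +2469.4 kJ/mol
ΔH° = (-4867.2) + (+2469.4) = -2397.8 kJ/mol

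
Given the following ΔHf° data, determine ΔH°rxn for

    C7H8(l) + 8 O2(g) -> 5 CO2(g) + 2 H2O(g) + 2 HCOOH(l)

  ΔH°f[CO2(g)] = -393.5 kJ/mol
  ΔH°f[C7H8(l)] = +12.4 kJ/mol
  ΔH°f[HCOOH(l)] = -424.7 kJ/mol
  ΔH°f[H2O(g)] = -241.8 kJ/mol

ΔH°rxn = -3312.9 kJ/mol

Products: 5·(-393.5) + 2·(-241.8) + 2·(-424.7) = -3300.5
Reactants: 1·(+12.4) + 8·(+0.0) = +12.4
ΔH°rxn = (-3300.5) − (+12.4) = -3312.9 kJ/mol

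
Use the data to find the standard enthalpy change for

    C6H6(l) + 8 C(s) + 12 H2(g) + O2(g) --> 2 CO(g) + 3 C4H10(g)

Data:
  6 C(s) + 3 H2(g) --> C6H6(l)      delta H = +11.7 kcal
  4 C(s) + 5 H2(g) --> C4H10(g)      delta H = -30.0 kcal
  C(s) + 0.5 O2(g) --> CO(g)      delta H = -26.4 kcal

equation 1 reversed (reverse to put C6H6(l) on the reactant side): -11.7 kcal
equation 2 × 3 (scale by 3 for the 3 C4H10(g)): (3)·(-30.0) = -90.0 kcal
equation 3 × 2 (scale by 2 for the 2 CO(g)): (2)·(-26.4) = -52.8 kcal
delta H = (-1)·(+11.7) + (3)·(-30.0) + (2)·(-26.4) = -154.5 kcal

delta H = -154.5 kcal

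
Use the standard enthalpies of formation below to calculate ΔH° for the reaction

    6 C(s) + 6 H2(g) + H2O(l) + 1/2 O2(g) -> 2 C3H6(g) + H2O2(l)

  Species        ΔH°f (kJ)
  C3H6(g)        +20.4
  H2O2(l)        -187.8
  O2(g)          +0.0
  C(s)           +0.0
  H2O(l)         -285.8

Products: 2·(+20.4) + 1·(-187.8) = -147.0
Reactants: 6·(+0.0) + 6·(+0.0) + 1·(-285.8) + 1/2·(+0.0) = -285.8
ΔH° = (-147.0) − (-285.8) = 138.8 kJ

ΔH° = 138.8 kJ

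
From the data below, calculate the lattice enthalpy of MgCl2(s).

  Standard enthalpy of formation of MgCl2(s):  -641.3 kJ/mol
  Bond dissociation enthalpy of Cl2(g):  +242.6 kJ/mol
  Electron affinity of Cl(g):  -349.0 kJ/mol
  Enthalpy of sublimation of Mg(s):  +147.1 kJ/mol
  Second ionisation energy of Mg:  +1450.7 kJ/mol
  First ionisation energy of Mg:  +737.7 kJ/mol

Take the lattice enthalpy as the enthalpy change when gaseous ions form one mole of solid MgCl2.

U = -2521.4 kJ/mol

ΔHf° = 1·ΔHsub + 1·(ΣIE) + 1·D(Cl2) + 2·EA + U
-641.3 = 1·(+147.1) + 1·(+2188.4) + 1·(+242.6) + 2·(-349.0) + U
U = -641.3 − (+1880.1) = -2521.4 kJ/mol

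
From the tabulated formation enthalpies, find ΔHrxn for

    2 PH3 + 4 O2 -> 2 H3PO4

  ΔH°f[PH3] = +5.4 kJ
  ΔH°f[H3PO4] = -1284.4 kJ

Products: 2·(-1284.4) = -2568.8
Reactants: 2·(+5.4) + 4·(+0.0) = +10.8
ΔHrxn = (-2568.8) − (+10.8) = -2579.6 kJ

ΔHrxn = -2579.6 kJ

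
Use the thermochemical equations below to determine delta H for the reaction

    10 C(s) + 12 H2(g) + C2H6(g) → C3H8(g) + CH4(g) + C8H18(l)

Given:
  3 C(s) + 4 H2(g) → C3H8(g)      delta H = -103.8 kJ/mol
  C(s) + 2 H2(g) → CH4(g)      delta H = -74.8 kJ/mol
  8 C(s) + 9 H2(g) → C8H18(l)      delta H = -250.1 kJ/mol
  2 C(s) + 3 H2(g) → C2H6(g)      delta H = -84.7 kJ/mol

equation 1 as written (C3H8(g) already on the product side): -103.8 kJ/mol
equation 2 as written (CH4(g) already on the product side): -74.8 kJ/mol
equation 3 as written (C8H18(l) already on the product side): -250.1 kJ/mol
equation 4 reversed (reverse to put C2H6(g) on the reactant side): +84.7 kJ/mol
By Hess's law, delta H = (1)·(-103.8) + (1)·(-74.8) + (1)·(-250.1) + (-1)·(-84.7) = -344.0 kJ/mol

delta H = -344.0 kJ/mol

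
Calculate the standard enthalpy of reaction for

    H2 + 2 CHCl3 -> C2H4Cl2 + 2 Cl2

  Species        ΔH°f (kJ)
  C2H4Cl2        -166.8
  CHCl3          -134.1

ΔH_rxn = 101.4 kJ

Products: 1·(-166.8) + 2·(+0.0) = -166.8
Reactants: 1·(+0.0) + 2·(-134.1) = -268.2
ΔH_rxn = (-166.8) − (-268.2) = 101.4 kJ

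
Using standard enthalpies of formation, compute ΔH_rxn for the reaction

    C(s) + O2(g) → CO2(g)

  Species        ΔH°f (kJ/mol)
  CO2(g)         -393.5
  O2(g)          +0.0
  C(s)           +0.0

Products: 1·(-393.5) = -393.5
Reactants: 1·(+0.0) + 1·(+0.0) = +0.0
ΔH_rxn = (-393.5) − (+0.0) = -393.5 kJ/mol

ΔH_rxn = -393.5 kJ/mol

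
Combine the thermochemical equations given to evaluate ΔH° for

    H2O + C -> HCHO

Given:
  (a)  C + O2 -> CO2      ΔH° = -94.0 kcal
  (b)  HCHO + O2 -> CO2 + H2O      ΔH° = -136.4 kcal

ΔH° = 42.4 kcal

(a) as written (C already on the reactant side): -94.0 kcal
(b) reversed (reverse to put HCHO on the product side): +136.4 kcal
Since enthalpy is a state function, ΔH° = (1)·(-94.0) + (-1)·(-136.4) = 42.4 kcal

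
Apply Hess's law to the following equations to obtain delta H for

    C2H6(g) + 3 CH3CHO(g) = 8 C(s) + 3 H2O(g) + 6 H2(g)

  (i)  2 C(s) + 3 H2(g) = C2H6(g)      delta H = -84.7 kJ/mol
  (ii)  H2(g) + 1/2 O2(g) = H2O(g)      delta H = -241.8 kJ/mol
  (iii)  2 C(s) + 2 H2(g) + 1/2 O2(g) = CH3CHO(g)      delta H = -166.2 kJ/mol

(i) reversed (reverse to put C2H6(g) on the reactant side): +84.7 kJ/mol
(ii) × 3 (scale by 3 for the 3 H2O(g)): (3)·(-241.8) = -725.4 kJ/mol
(iii) reversed and × 3 (CH3CHO(g) must end up as a reactant; scale by 3 for the 3 CH3CHO(g)): (-3)·(-166.2) = +498.6 kJ/mol
By Hess's law, delta H = (-1)·(-84.7) + (3)·(-241.8) + (-3)·(-166.2) = -142.1 kJ/mol

delta H = -142.1 kJ/mol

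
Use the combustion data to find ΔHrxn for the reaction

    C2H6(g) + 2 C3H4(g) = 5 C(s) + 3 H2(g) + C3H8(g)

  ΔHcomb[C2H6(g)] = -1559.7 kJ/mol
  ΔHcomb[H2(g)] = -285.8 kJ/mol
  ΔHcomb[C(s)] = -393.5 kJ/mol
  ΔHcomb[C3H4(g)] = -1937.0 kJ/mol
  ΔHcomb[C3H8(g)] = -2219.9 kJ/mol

With combustion enthalpies, reactants minus products:
= [1·(-1559.7) + 2·(-1937.0)] − [5·(-393.5) + 3·(-285.8) + 1·(-2219.9)]
= -388.9 kJ/mol

ΔHrxn = -388.9 kJ/mol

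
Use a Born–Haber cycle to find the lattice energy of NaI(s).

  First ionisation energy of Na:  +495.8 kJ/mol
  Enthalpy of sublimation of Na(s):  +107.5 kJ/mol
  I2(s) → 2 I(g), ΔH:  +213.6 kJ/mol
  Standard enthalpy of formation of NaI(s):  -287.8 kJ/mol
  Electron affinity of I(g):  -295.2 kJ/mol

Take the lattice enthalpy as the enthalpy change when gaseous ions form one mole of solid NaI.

U = -702.7 kJ/mol

ΔHf° = 1·ΔHsub + 1·(ΣIE) + 1/2·D(I2) + 1·EA + U
-287.8 = 1·(+107.5) + 1·(+495.8) + 1/2·(+213.6) + 1·(-295.2) + U
U = -287.8 − (+414.9) = -702.7 kJ/mol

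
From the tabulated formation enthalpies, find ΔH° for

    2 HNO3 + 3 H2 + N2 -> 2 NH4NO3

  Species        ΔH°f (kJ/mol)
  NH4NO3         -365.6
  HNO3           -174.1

Products: 2·(-365.6) = -731.2
Reactants: 2·(-174.1) + 3·(+0.0) + 1·(+0.0) = -348.2
ΔH° = (-731.2) − (-348.2) = -383.0 kJ/mol

ΔH° = -383.0 kJ/mol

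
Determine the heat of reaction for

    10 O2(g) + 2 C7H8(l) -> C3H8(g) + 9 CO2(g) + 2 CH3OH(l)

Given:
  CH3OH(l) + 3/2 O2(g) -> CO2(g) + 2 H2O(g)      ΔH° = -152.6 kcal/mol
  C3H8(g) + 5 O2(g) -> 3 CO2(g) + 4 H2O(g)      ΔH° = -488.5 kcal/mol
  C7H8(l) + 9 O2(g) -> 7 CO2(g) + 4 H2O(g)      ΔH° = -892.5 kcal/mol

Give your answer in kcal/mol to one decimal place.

ΔH° = -991.3 kcal/mol

equation 1 reversed and × 2: (-2)·(-152.6) = +305.2 kcal/mol
equation 2 reversed: +488.5 kcal/mol
equation 3 × 2: (2)·(-892.5) = -1785.0 kcal/mol
ΔH° = (-2)·(-152.6) + (-1)·(-488.5) + (2)·(-892.5) = -991.3 kcal/mol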